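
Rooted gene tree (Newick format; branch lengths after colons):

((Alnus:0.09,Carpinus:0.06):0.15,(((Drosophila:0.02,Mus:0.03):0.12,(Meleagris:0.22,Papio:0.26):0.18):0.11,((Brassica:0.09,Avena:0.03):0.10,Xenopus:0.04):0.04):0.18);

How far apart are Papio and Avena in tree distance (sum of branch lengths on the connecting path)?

The path runs Papio → … → MRCA → … → Avena; the MRCA is the node subtending (((Drosophila,Mus),(Meleagris,Papio)),((Brassica,Avena),Xenopus)).
Branch lengths along that path: 0.26 + 0.18 + 0.11 + 0.04 + 0.10 + 0.03 = 0.72.

0.72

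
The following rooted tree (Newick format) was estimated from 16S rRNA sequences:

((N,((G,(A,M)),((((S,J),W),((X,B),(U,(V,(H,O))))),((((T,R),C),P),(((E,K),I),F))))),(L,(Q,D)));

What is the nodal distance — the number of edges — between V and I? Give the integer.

The MRCA of V and I is the node subtending ((((S,J),W),((X,B),(U,(V,(H,O))))),((((T,R),C),P),(((E,K),I),F))).
From V up to that node: 5 branches. From I up to the same node: 4 branches. Total: 5 + 4 = 9.

9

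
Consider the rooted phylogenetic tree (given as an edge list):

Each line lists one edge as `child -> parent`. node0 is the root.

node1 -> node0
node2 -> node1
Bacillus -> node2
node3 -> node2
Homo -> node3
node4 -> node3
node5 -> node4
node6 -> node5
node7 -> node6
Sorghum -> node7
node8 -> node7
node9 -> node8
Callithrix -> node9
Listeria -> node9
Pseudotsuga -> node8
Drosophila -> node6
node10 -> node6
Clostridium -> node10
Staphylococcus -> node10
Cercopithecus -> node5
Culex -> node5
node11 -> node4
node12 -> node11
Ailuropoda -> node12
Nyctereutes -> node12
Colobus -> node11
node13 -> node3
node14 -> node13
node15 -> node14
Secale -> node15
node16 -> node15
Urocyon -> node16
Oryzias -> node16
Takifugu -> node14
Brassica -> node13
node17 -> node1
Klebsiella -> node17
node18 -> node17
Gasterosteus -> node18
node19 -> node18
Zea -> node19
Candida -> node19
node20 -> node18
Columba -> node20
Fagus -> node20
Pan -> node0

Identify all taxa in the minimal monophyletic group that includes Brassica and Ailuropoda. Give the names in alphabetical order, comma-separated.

Ailuropoda, Brassica, Callithrix, Cercopithecus, Clostridium, Colobus, Culex, Drosophila, Homo, Listeria, Nyctereutes, Oryzias, Pseudotsuga, Secale, Sorghum, Staphylococcus, Takifugu, Urocyon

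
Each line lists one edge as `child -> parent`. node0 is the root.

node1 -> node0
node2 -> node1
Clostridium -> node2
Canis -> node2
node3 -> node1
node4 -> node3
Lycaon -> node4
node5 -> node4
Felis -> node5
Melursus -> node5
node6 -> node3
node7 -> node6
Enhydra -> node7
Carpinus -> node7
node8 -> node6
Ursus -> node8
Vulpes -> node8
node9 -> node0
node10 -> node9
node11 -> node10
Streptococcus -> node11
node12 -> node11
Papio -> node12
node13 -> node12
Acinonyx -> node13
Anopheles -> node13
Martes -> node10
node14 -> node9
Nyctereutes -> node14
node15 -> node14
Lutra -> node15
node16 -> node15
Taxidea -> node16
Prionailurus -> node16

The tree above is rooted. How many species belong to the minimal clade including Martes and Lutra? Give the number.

9

The MRCA of Martes and Lutra is the node subtending (((Streptococcus,(Papio,(Acinonyx,Anopheles))),Martes),(Nyctereutes,(Lutra,(Taxidea,Prionailurus)))).
That clade contains 9 terminal taxa: Acinonyx, Anopheles, Lutra, Martes, Nyctereutes, Papio, Prionailurus, Streptococcus, Taxidea.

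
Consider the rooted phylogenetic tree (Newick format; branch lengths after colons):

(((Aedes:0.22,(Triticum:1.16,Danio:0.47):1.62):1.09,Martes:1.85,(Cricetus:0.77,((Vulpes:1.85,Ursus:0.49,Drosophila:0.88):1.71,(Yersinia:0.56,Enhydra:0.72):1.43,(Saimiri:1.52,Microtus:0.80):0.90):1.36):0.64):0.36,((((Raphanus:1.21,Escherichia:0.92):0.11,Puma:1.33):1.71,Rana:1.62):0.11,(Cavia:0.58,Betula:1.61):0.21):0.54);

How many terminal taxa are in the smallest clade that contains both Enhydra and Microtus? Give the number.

The MRCA of Enhydra and Microtus is the node subtending ((Vulpes,Ursus,Drosophila),(Yersinia,Enhydra),(Saimiri,Microtus)).
That clade contains 7 terminal taxa: Drosophila, Enhydra, Microtus, Saimiri, Ursus, Vulpes, Yersinia.

7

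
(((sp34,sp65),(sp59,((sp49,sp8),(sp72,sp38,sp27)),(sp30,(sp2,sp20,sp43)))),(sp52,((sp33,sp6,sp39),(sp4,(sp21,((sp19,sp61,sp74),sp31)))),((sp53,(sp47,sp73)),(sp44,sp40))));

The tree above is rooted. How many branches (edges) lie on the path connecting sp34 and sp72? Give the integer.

6

The MRCA of sp34 and sp72 is the node subtending ((sp34,sp65),(sp59,((sp49,sp8),(sp72,sp38,sp27)),(sp30,(sp2,sp20,sp43)))).
From sp34 up to that node: 2 branches. From sp72 up to the same node: 4 branches. Total: 2 + 4 = 6.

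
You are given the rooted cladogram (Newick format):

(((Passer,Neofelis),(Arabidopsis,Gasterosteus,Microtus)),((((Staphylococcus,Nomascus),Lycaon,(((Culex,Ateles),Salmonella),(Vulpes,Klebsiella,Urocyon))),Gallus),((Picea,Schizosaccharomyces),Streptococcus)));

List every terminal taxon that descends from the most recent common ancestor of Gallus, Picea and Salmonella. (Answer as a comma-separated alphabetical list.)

Tracing Gallus: it sits inside (((Staphylococcus,Nomascus),Lycaon,(((Culex,Ateles),Salmonella),(Vulpes,Klebsiella,Urocyon))),Gallus).
Tracing Picea: it sits inside (Picea,Schizosaccharomyces).
Tracing Salmonella: it sits inside ((Culex,Ateles),Salmonella).
The smallest clade enclosing all 3 is ((((Staphylococcus,Nomascus),Lycaon,(((Culex,Ateles),Salmonella),(Vulpes,Klebsiella,Urocyon))),Gallus),((Picea,Schizosaccharomyces),Streptococcus)); the answer is its 13 terminal taxa in alphabetical order.

Ateles, Culex, Gallus, Klebsiella, Lycaon, Nomascus, Picea, Salmonella, Schizosaccharomyces, Staphylococcus, Streptococcus, Urocyon, Vulpes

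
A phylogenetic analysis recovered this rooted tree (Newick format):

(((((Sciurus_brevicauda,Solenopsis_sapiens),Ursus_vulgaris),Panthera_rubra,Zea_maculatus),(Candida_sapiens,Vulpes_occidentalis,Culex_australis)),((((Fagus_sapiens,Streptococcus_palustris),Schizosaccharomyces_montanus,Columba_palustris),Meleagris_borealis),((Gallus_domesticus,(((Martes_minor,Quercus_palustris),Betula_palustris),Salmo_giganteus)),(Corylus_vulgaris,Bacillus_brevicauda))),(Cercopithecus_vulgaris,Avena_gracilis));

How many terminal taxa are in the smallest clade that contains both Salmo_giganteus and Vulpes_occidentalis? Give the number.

22

The MRCA of Salmo_giganteus and Vulpes_occidentalis is the root, so the clade is the entire tree.
That clade contains 22 terminal taxa: Avena_gracilis, Bacillus_brevicauda, Betula_palustris, Candida_sapiens, Cercopithecus_vulgaris, Columba_palustris, Corylus_vulgaris, Culex_australis, Fagus_sapiens, Gallus_domesticus, Martes_minor, Meleagris_borealis, Panthera_rubra, Quercus_palustris, Salmo_giganteus, Schizosaccharomyces_montanus, Sciurus_brevicauda, Solenopsis_sapiens, Streptococcus_palustris, Ursus_vulgaris, Vulpes_occidentalis, Zea_maculatus.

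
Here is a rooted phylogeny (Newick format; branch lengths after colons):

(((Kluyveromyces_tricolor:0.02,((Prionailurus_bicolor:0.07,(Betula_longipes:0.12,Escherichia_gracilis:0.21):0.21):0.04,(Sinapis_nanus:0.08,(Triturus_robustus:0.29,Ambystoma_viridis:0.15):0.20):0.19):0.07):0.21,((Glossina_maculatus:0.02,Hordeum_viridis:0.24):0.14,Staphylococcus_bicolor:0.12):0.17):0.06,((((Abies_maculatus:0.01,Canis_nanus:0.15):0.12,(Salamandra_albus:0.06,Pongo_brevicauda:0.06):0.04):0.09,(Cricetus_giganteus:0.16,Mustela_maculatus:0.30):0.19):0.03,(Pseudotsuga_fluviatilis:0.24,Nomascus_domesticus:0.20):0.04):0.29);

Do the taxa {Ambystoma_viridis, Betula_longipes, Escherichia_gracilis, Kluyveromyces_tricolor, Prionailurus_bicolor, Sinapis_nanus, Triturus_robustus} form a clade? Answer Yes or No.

The most recent common ancestor of these taxa subtends (Kluyveromyces_tricolor,((Prionailurus_bicolor,(Betula_longipes,Escherichia_gracilis)),(Sinapis_nanus,(Triturus_robustus,Ambystoma_viridis)))).
That clade has exactly 7 tips — every listed taxon and nothing else — so the group is monophyletic.

Yes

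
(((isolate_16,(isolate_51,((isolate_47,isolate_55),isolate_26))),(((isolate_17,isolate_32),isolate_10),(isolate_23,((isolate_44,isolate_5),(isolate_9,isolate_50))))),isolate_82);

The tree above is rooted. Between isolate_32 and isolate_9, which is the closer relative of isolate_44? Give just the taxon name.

The MRCA of isolate_44 and isolate_9 subtends ((isolate_44,isolate_5),(isolate_9,isolate_50)) (4 taxa).
The MRCA of isolate_44 and isolate_32 subtends (((isolate_17,isolate_32),isolate_10),(isolate_23,((isolate_44,isolate_5),(isolate_9,isolate_50)))) (8 taxa).
The first is nested inside the second, so isolate_44 shares a more recent common ancestor with isolate_9.

isolate_9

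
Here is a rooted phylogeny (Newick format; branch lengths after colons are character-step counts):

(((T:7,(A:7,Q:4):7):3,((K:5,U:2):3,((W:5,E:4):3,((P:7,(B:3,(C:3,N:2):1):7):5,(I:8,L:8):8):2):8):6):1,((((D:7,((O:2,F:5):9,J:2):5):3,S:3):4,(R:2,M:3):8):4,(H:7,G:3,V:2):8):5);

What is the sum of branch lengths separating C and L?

The path runs C → … → MRCA → … → L; the MRCA is the node subtending ((P,(B,(C,N))),(I,L)).
Branch lengths along that path: 3 + 1 + 7 + 5 + 8 + 8 = 32.

32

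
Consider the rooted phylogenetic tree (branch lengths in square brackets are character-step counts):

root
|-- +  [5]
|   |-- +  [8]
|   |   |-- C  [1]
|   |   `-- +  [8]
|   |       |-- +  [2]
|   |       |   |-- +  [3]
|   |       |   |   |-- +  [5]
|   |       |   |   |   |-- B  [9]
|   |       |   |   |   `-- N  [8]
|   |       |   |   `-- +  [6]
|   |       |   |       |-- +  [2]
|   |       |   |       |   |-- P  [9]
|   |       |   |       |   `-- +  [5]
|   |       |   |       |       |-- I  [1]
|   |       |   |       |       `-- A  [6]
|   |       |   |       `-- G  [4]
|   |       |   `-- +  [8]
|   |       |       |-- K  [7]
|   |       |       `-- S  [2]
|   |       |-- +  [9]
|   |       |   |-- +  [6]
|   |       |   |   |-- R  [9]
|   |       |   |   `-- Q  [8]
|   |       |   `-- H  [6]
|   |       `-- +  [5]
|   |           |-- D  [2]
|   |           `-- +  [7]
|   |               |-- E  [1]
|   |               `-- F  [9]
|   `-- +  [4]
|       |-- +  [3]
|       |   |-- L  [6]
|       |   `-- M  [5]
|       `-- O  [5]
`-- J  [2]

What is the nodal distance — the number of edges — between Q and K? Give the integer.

6

The MRCA of Q and K is the node subtending ((((B,N),((P,(I,A)),G)),(K,S)),((R,Q),H),(D,(E,F))).
From Q up to that node: 3 branches. From K up to the same node: 3 branches. Total: 3 + 3 = 6.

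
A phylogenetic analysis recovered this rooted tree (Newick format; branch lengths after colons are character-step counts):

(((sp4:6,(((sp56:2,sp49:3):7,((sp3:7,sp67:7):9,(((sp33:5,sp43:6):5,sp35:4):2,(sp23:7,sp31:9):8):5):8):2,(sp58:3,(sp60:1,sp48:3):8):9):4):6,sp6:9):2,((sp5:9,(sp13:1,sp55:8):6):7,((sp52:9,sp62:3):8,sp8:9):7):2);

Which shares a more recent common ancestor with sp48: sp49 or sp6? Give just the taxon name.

The MRCA of sp48 and sp49 subtends (((sp56,sp49),((sp3,sp67),(((sp33,sp43),sp35),(sp23,sp31)))),(sp58,(sp60,sp48))) (12 taxa).
The MRCA of sp48 and sp6 subtends ((sp4,(((sp56,sp49),((sp3,sp67),(((sp33,sp43),sp35),(sp23,sp31)))),(sp58,(sp60,sp48)))),sp6) (14 taxa).
The first is nested inside the second, so sp48 shares a more recent common ancestor with sp49.

sp49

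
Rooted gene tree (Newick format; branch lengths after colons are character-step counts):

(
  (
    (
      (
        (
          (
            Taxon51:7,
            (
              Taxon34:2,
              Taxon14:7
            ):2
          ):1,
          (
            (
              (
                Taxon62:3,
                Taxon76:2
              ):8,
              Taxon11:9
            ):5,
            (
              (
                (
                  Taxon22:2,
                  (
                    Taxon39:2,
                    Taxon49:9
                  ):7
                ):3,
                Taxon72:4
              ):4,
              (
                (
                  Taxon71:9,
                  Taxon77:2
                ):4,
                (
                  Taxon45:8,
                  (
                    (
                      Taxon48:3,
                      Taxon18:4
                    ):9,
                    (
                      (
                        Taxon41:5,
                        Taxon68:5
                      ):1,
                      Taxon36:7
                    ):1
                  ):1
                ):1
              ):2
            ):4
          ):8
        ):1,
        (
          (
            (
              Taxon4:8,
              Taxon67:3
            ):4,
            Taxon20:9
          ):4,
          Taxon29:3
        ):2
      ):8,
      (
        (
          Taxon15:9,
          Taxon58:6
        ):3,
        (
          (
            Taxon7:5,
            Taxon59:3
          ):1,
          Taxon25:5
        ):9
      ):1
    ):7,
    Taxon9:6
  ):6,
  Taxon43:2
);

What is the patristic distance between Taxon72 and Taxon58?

The path runs Taxon72 → … → MRCA → … → Taxon58; the MRCA is the node subtending ((((Taxon51,(Taxon34,Taxon14)),(((Taxon62,Taxon76),Taxon11),(((Taxon22,(Taxon39,Taxon49)),Taxon72),((Taxon71,Taxon77),(Taxon45,((Taxon48,Taxon18),((Taxon41,Taxon68),Taxon36))))))),(((Taxon4,Taxon67),Taxon20),Taxon29)),((Taxon15,Taxon58),((Taxon7,Taxon59),Taxon25))).
Branch lengths along that path: 4 + 4 + 4 + 8 + 1 + 8 + 1 + 3 + 6 = 39.

39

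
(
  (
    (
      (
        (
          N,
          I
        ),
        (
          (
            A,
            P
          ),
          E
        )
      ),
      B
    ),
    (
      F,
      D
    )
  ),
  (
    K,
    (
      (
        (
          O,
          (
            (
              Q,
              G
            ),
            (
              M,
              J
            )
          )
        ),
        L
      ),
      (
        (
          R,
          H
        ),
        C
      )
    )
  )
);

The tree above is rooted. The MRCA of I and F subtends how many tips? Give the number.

The MRCA of I and F is the node subtending ((((N,I),((A,P),E)),B),(F,D)).
That clade contains 8 terminal taxa: A, B, D, E, F, I, N, P.

8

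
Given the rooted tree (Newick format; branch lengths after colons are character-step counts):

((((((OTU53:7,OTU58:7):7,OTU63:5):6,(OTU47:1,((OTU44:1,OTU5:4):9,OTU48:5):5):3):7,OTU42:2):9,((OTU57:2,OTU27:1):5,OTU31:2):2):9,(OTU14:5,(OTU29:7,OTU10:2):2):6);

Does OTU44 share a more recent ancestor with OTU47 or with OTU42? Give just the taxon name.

OTU47

The MRCA of OTU44 and OTU47 subtends (OTU47,((OTU44,OTU5),OTU48)) (4 taxa).
The MRCA of OTU44 and OTU42 subtends ((((OTU53,OTU58),OTU63),(OTU47,((OTU44,OTU5),OTU48))),OTU42) (8 taxa).
The first is nested inside the second, so OTU44 shares a more recent common ancestor with OTU47.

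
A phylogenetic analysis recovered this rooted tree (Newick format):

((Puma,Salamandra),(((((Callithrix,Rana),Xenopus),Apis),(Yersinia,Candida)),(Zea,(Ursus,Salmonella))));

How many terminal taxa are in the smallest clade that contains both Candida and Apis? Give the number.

6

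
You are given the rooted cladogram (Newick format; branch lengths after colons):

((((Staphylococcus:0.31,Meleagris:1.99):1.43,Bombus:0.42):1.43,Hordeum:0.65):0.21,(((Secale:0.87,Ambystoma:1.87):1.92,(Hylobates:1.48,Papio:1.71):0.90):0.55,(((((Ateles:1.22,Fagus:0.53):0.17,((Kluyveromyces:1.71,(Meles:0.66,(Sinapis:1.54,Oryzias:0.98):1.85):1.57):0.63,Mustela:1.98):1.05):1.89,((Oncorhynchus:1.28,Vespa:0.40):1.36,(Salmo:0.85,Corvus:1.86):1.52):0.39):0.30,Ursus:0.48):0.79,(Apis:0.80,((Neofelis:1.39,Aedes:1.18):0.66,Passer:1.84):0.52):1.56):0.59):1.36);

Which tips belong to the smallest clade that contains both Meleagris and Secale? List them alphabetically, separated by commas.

Aedes, Ambystoma, Apis, Ateles, Bombus, Corvus, Fagus, Hordeum, Hylobates, Kluyveromyces, Meleagris, Meles, Mustela, Neofelis, Oncorhynchus, Oryzias, Papio, Passer, Salmo, Secale, Sinapis, Staphylococcus, Ursus, Vespa

Tracing Meleagris: it sits inside (Staphylococcus,Meleagris).
Tracing Secale: it sits inside (Secale,Ambystoma).
The smallest clade enclosing both is the whole tree (their MRCA is the root), so the answer is all 24 tips in alphabetical order.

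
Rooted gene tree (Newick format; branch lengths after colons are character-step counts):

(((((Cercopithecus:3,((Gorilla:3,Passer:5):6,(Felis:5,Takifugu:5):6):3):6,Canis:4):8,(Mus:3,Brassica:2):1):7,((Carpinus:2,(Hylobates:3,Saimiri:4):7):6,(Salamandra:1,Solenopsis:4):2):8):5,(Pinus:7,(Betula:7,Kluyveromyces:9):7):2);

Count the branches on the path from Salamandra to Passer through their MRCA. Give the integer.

9

The MRCA of Salamandra and Passer is the node subtending ((((Cercopithecus,((Gorilla,Passer),(Felis,Takifugu))),Canis),(Mus,Brassica)),((Carpinus,(Hylobates,Saimiri)),(Salamandra,Solenopsis))).
From Salamandra up to that node: 3 branches. From Passer up to the same node: 6 branches. Total: 3 + 6 = 9.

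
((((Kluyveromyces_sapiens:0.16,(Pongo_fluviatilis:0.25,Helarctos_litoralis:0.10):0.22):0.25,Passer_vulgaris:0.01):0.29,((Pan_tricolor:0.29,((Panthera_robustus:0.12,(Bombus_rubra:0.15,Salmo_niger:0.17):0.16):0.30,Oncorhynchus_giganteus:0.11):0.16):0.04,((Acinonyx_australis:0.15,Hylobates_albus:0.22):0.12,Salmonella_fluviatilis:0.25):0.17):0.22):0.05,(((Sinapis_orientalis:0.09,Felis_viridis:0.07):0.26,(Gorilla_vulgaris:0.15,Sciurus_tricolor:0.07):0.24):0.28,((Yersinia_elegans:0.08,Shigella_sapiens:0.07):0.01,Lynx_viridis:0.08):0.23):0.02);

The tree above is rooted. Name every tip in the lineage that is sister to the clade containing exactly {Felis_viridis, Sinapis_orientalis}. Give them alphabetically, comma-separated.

Gorilla_vulgaris, Sciurus_tricolor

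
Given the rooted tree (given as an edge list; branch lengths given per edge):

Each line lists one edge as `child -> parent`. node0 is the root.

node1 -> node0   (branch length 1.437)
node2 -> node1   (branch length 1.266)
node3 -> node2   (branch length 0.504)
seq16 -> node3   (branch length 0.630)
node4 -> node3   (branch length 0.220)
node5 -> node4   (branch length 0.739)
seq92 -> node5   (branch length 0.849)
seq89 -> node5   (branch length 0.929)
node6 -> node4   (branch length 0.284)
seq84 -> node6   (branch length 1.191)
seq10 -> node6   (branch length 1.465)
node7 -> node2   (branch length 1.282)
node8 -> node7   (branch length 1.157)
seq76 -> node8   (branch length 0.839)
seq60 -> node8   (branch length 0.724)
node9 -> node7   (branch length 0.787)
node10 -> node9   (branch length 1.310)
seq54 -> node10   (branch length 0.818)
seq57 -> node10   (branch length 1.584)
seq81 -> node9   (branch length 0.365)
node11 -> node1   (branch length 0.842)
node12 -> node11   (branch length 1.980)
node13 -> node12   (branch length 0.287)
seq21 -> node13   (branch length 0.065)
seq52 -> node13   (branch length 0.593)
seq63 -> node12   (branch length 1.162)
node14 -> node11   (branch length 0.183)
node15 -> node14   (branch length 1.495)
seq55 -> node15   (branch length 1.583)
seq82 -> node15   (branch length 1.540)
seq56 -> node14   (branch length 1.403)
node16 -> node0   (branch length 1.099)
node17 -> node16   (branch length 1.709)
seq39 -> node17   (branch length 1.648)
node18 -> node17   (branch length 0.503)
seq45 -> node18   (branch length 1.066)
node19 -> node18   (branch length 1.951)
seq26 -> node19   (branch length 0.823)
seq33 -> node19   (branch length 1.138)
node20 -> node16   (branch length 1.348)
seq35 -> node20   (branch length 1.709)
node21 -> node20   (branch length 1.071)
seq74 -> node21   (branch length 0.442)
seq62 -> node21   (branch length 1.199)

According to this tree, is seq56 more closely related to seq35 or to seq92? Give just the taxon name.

seq92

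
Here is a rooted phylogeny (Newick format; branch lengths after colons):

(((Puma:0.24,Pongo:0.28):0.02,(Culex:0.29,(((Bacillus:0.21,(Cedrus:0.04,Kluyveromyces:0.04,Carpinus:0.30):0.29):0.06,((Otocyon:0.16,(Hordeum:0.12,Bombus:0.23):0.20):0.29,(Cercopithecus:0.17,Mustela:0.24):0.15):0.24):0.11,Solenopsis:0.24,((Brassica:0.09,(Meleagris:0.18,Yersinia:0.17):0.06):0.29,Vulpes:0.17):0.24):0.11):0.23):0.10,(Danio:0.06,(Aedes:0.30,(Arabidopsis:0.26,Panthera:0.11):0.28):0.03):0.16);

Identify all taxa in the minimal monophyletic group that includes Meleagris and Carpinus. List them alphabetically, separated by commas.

Bacillus, Bombus, Brassica, Carpinus, Cedrus, Cercopithecus, Hordeum, Kluyveromyces, Meleagris, Mustela, Otocyon, Solenopsis, Vulpes, Yersinia

Tracing Meleagris: it sits inside (Meleagris,Yersinia).
Tracing Carpinus: it sits inside (Cedrus,Kluyveromyces,Carpinus).
The smallest clade enclosing both is (((Bacillus,(Cedrus,Kluyveromyces,Carpinus)),((Otocyon,(Hordeum,Bombus)),(Cercopithecus,Mustela))),Solenopsis,((Brassica,(Meleagris,Yersinia)),Vulpes)); the answer is its 14 terminal taxa in alphabetical order.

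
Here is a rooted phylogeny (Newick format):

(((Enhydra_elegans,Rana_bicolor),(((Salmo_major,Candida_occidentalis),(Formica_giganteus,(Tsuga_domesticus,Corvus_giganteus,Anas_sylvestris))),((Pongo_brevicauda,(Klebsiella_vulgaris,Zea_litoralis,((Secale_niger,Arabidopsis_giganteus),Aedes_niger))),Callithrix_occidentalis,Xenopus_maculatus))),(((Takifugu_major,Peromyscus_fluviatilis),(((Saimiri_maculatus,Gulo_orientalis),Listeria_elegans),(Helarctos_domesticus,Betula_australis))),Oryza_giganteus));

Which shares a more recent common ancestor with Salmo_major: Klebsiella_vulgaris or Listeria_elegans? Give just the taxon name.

Klebsiella_vulgaris

The MRCA of Salmo_major and Klebsiella_vulgaris subtends (((Salmo_major,Candida_occidentalis),(Formica_giganteus,(Tsuga_domesticus,Corvus_giganteus,Anas_sylvestris))),((Pongo_brevicauda,(Klebsiella_vulgaris,Zea_litoralis,((Secale_niger,Arabidopsis_giganteus),Aedes_niger))),Callithrix_occidentalis,Xenopus_maculatus)) (14 taxa).
The MRCA of Salmo_major and Listeria_elegans is the root, subtending the entire tree (24 taxa).
The first is nested inside the second, so Salmo_major shares a more recent common ancestor with Klebsiella_vulgaris.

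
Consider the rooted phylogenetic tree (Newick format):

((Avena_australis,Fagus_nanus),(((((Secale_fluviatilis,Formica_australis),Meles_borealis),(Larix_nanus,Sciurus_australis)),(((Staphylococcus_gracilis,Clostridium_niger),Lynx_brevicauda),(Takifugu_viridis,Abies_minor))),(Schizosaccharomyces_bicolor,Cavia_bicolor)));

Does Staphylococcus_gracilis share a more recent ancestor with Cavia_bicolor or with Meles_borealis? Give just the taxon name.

Meles_borealis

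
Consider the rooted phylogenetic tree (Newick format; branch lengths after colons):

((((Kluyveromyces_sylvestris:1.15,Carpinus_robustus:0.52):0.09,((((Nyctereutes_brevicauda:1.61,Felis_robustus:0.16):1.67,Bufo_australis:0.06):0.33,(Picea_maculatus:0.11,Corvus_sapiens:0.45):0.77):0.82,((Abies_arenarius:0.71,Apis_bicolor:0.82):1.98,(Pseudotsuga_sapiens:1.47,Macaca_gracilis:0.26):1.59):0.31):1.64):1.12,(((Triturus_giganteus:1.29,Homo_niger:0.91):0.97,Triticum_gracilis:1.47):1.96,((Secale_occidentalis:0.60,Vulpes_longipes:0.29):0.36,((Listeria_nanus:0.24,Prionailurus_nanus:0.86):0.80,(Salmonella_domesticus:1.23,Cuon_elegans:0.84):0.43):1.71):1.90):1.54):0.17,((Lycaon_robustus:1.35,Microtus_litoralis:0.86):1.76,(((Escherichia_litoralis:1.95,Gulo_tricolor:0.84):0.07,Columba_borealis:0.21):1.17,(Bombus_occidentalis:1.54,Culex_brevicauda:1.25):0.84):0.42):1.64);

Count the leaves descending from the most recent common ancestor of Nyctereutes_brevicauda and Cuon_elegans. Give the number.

20

The MRCA of Nyctereutes_brevicauda and Cuon_elegans is the node subtending (((Kluyveromyces_sylvestris,Carpinus_robustus),((((Nyctereutes_brevicauda,Felis_robustus),Bufo_australis),(Picea_maculatus,Corvus_sapiens)),((Abies_arenarius,Apis_bicolor),(Pseudotsuga_sapiens,Macaca_gracilis)))),(((Triturus_giganteus,Homo_niger),Triticum_gracilis),((Secale_occidentalis,Vulpes_longipes),((Listeria_nanus,Prionailurus_nanus),(Salmonella_domesticus,Cuon_elegans))))).
That clade contains 20 terminal taxa: Abies_arenarius, Apis_bicolor, Bufo_australis, Carpinus_robustus, Corvus_sapiens, Cuon_elegans, Felis_robustus, Homo_niger, Kluyveromyces_sylvestris, Listeria_nanus, Macaca_gracilis, Nyctereutes_brevicauda, Picea_maculatus, Prionailurus_nanus, Pseudotsuga_sapiens, Salmonella_domesticus, Secale_occidentalis, Triticum_gracilis, Triturus_giganteus, Vulpes_longipes.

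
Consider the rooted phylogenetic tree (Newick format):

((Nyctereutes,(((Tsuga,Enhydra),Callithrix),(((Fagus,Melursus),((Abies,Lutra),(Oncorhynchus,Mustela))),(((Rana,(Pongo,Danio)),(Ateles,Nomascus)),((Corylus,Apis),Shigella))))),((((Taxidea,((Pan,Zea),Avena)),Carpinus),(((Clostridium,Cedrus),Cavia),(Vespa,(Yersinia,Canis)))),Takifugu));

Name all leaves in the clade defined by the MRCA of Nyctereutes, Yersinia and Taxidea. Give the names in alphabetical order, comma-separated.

Abies, Apis, Ateles, Avena, Callithrix, Canis, Carpinus, Cavia, Cedrus, Clostridium, Corylus, Danio, Enhydra, Fagus, Lutra, Melursus, Mustela, Nomascus, Nyctereutes, Oncorhynchus, Pan, Pongo, Rana, Shigella, Takifugu, Taxidea, Tsuga, Vespa, Yersinia, Zea

Tracing Nyctereutes: it sits inside (Nyctereutes,(((Tsuga,Enhydra),Callithrix),(((Fagus,Melursus),((Abies,Lutra),(Oncorhynchus,Mustela))),(((Rana,(Pongo,Danio)),(Ateles,Nomascus)),((Corylus,Apis),Shigella))))).
Tracing Yersinia: it sits inside (Yersinia,Canis).
Tracing Taxidea: it sits inside (Taxidea,((Pan,Zea),Avena)).
The smallest clade enclosing all 3 is the whole tree (their MRCA is the root), so the answer is all 30 tips in alphabetical order.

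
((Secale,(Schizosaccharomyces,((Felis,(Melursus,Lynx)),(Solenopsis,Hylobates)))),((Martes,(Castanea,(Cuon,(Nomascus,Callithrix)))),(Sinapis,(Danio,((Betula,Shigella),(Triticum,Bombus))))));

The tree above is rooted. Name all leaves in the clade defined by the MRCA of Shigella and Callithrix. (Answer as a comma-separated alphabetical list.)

Betula, Bombus, Callithrix, Castanea, Cuon, Danio, Martes, Nomascus, Shigella, Sinapis, Triticum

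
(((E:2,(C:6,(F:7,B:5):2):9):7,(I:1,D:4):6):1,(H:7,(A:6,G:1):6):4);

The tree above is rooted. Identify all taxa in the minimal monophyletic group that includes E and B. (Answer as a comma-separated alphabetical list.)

B, C, E, F

Tracing E: it sits inside (E,(C,(F,B))).
Tracing B: it sits inside (F,B).
The smallest clade enclosing both is (E,(C,(F,B))); the answer is its 4 terminal taxa in alphabetical order.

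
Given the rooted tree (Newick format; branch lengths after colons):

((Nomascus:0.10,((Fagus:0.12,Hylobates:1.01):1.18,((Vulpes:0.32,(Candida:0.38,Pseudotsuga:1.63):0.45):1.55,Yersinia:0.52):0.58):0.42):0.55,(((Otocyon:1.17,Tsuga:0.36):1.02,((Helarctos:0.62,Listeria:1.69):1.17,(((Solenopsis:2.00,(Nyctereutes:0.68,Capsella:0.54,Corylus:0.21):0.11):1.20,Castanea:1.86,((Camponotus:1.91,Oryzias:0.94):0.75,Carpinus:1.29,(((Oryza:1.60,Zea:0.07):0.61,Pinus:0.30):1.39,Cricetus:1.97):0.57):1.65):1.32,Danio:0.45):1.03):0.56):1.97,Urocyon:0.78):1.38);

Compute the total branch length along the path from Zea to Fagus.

The path runs Zea → … → MRCA → … → Fagus; the MRCA is the root of the tree.
Branch lengths along that path: 0.07 + 0.61 + 1.39 + 0.57 + 1.65 + 1.32 + 1.03 + 0.56 + 1.97 + 1.38 + 0.55 + 0.42 + 1.18 + 0.12 = 12.82.

12.82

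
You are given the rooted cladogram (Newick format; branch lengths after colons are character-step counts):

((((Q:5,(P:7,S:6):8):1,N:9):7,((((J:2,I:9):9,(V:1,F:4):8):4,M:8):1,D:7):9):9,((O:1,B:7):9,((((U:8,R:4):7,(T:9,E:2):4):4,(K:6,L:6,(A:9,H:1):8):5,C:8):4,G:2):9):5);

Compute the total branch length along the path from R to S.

64

The path runs R → … → MRCA → … → S; the MRCA is the root of the tree.
Branch lengths along that path: 4 + 7 + 4 + 4 + 9 + 5 + 9 + 7 + 1 + 8 + 6 = 64.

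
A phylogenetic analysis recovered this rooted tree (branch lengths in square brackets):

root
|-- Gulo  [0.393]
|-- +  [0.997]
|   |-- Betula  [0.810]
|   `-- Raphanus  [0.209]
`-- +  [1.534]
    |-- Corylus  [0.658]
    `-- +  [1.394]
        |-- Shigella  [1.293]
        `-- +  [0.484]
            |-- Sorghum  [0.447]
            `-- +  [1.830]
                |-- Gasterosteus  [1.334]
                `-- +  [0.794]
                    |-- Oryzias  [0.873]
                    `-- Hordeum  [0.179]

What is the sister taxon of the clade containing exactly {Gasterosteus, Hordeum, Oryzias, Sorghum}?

The clade containing exactly {Gasterosteus, Hordeum, Oryzias, Sorghum} attaches to the tree at the node subtending (Shigella,(Sorghum,(Gasterosteus,(Oryzias,Hordeum)))).
The other lineage descending from that same node — the sister group — is the single tip Shigella.

Shigella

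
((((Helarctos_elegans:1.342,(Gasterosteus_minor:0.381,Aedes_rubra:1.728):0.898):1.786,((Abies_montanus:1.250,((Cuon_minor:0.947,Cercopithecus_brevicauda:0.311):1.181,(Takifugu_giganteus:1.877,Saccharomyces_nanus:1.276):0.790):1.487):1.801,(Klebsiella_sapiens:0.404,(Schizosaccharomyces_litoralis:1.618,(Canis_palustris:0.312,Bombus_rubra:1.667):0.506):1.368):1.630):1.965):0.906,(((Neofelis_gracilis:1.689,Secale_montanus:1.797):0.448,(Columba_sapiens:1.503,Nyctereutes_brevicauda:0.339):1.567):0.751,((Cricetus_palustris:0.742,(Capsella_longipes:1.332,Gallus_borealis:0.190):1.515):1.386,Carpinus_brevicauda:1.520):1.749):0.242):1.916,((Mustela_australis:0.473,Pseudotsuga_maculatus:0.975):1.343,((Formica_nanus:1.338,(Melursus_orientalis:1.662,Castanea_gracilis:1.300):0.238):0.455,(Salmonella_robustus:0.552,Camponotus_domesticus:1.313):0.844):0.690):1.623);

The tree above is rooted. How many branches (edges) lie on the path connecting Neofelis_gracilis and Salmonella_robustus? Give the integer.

9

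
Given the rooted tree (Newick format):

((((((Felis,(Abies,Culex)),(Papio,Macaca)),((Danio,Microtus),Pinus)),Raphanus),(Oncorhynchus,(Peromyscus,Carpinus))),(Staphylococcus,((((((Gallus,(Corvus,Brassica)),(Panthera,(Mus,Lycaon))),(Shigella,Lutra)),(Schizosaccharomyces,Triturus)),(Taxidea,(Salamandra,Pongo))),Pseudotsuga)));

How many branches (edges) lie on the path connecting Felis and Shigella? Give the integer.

13

The MRCA of Felis and Shigella is the root of the tree.
From Felis up to that node: 6 branches. From Shigella up to the same node: 7 branches. Total: 6 + 7 = 13.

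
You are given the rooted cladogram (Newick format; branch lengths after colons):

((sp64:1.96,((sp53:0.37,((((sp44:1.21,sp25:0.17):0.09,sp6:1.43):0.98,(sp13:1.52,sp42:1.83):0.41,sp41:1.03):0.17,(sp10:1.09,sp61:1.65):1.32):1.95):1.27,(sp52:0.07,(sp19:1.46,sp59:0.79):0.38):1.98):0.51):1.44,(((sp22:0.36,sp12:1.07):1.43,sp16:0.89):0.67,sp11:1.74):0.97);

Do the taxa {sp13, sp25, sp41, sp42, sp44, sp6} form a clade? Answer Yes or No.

The most recent common ancestor of these taxa subtends (((sp44,sp25),sp6),(sp13,sp42),sp41).
That clade has exactly 6 tips — every listed taxon and nothing else — so the group is monophyletic.

Yes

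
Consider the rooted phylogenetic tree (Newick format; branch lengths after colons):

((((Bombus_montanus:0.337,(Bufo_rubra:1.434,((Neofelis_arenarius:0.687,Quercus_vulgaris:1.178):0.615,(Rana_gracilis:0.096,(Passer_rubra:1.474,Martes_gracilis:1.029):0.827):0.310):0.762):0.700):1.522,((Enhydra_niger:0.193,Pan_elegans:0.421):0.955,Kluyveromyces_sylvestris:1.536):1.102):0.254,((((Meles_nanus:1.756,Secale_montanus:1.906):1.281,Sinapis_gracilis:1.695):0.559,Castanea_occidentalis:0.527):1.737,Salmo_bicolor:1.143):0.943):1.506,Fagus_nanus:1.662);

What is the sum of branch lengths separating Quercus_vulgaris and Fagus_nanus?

The path runs Quercus_vulgaris → … → MRCA → … → Fagus_nanus; the MRCA is the root of the tree.
Branch lengths along that path: 1.178 + 0.615 + 0.762 + 0.700 + 1.522 + 0.254 + 1.506 + 1.662 = 8.199.

8.199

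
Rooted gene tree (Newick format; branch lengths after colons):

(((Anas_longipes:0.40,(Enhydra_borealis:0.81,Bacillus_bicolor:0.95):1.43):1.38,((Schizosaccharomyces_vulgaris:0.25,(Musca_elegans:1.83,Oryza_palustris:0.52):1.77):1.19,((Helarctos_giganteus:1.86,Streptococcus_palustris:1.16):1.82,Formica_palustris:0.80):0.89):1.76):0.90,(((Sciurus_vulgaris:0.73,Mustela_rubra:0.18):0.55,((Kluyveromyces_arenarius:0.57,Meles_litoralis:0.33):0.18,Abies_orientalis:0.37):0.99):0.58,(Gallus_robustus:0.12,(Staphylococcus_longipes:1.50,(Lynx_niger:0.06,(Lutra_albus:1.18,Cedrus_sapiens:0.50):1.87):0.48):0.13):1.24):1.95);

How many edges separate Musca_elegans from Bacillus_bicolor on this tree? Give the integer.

The MRCA of Musca_elegans and Bacillus_bicolor is the node subtending ((Anas_longipes,(Enhydra_borealis,Bacillus_bicolor)),((Schizosaccharomyces_vulgaris,(Musca_elegans,Oryza_palustris)),((Helarctos_giganteus,Streptococcus_palustris),Formica_palustris))).
From Musca_elegans up to that node: 4 branches. From Bacillus_bicolor up to the same node: 3 branches. Total: 4 + 3 = 7.

7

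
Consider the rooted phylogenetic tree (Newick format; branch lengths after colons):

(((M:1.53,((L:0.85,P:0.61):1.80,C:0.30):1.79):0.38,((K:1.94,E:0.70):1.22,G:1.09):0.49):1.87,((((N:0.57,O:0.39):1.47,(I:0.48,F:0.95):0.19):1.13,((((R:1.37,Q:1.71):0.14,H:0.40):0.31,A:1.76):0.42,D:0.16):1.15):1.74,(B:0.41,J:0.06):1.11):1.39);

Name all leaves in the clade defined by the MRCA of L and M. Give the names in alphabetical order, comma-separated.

C, L, M, P

Tracing L: it sits inside (L,P).
Tracing M: it sits inside (M,((L,P),C)).
The smallest clade enclosing both is (M,((L,P),C)); the answer is its 4 terminal taxa in alphabetical order.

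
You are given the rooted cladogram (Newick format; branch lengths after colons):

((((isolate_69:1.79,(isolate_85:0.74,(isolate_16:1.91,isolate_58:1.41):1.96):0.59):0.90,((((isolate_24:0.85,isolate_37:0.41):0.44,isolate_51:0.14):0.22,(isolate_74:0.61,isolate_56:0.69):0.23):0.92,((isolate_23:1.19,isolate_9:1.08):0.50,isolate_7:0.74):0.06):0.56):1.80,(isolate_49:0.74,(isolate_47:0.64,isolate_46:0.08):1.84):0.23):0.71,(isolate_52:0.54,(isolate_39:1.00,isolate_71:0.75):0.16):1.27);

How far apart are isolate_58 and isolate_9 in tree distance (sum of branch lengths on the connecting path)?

The path runs isolate_58 → … → MRCA → … → isolate_9; the MRCA is the node subtending ((isolate_69,(isolate_85,(isolate_16,isolate_58))),((((isolate_24,isolate_37),isolate_51),(isolate_74,isolate_56)),((isolate_23,isolate_9),isolate_7))).
Branch lengths along that path: 1.41 + 1.96 + 0.59 + 0.90 + 0.56 + 0.06 + 0.50 + 1.08 = 7.06.

7.06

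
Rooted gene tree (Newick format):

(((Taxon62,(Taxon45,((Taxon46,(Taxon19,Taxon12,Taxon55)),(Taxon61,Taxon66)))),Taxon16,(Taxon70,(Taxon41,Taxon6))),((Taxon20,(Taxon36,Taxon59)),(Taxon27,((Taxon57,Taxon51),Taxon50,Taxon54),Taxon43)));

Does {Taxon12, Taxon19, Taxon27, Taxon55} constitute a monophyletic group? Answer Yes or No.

The MRCA of the listed taxa is the root, so the smallest clade containing them is the whole tree.
That clade also contains Taxon16, Taxon20, Taxon36, Taxon41, Taxon43, Taxon45, Taxon46, Taxon50, Taxon51, Taxon54, Taxon57, Taxon59, Taxon6, Taxon61, Taxon62, Taxon66, Taxon70, which are not in the proposed group, so the group is not monophyletic.

No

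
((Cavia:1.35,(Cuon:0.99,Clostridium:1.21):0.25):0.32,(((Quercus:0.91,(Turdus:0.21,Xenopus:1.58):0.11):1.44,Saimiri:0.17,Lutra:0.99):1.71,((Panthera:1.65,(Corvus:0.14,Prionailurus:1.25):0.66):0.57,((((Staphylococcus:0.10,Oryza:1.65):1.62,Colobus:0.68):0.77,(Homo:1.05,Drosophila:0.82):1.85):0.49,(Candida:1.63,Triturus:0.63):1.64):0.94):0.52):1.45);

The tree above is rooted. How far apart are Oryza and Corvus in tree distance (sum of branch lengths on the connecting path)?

6.84

The path runs Oryza → … → MRCA → … → Corvus; the MRCA is the node subtending ((Panthera,(Corvus,Prionailurus)),((((Staphylococcus,Oryza),Colobus),(Homo,Drosophila)),(Candida,Triturus))).
Branch lengths along that path: 1.65 + 1.62 + 0.77 + 0.49 + 0.94 + 0.57 + 0.66 + 0.14 = 6.84.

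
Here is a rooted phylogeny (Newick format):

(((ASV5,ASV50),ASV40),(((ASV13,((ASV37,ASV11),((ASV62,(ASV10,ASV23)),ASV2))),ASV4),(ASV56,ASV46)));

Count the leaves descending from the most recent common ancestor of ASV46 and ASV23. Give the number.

The MRCA of ASV46 and ASV23 is the node subtending (((ASV13,((ASV37,ASV11),((ASV62,(ASV10,ASV23)),ASV2))),ASV4),(ASV56,ASV46)).
That clade contains 10 terminal taxa: ASV10, ASV11, ASV13, ASV2, ASV23, ASV37, ASV4, ASV46, ASV56, ASV62.

10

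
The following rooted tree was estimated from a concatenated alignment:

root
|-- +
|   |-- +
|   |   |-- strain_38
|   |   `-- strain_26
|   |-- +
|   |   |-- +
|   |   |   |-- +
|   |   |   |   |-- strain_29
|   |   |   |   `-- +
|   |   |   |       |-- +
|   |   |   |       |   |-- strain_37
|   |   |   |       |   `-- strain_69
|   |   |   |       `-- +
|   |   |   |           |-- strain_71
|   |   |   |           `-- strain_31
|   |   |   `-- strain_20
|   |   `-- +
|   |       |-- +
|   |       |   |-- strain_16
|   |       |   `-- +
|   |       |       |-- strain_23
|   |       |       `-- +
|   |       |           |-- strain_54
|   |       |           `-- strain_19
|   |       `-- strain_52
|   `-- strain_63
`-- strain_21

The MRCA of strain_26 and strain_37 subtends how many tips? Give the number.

14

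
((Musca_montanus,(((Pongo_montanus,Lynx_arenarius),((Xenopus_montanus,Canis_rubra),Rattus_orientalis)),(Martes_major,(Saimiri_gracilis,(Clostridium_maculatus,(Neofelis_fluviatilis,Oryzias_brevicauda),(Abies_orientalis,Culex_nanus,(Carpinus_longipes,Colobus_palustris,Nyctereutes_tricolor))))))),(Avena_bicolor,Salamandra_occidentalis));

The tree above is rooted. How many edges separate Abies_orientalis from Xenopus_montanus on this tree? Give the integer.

9

The MRCA of Abies_orientalis and Xenopus_montanus is the node subtending (((Pongo_montanus,Lynx_arenarius),((Xenopus_montanus,Canis_rubra),Rattus_orientalis)),(Martes_major,(Saimiri_gracilis,(Clostridium_maculatus,(Neofelis_fluviatilis,Oryzias_brevicauda),(Abies_orientalis,Culex_nanus,(Carpinus_longipes,Colobus_palustris,Nyctereutes_tricolor)))))).
From Abies_orientalis up to that node: 5 branches. From Xenopus_montanus up to the same node: 4 branches. Total: 5 + 4 = 9.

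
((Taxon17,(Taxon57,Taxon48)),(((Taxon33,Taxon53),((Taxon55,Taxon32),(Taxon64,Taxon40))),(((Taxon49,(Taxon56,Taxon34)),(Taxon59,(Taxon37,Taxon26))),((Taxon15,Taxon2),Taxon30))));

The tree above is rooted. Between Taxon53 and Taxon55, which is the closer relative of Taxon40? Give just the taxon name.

The MRCA of Taxon40 and Taxon55 subtends ((Taxon55,Taxon32),(Taxon64,Taxon40)) (4 taxa).
The MRCA of Taxon40 and Taxon53 subtends ((Taxon33,Taxon53),((Taxon55,Taxon32),(Taxon64,Taxon40))) (6 taxa).
The first is nested inside the second, so Taxon40 shares a more recent common ancestor with Taxon55.

Taxon55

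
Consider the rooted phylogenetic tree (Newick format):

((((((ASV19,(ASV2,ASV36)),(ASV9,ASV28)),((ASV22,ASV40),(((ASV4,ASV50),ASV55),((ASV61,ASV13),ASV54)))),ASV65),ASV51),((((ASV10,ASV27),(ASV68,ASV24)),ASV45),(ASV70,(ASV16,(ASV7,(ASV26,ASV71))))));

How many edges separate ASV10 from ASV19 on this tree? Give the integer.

The MRCA of ASV10 and ASV19 is the root of the tree.
From ASV10 up to that node: 5 branches. From ASV19 up to the same node: 6 branches. Total: 5 + 6 = 11.

11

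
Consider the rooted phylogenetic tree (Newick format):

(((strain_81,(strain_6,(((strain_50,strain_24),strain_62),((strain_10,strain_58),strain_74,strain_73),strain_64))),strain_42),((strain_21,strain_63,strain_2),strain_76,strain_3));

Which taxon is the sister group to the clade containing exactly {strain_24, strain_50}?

strain_62

The clade containing exactly {strain_24, strain_50} attaches to the tree at the node subtending ((strain_50,strain_24),strain_62).
The other lineage descending from that same node — the sister group — is the single tip strain_62.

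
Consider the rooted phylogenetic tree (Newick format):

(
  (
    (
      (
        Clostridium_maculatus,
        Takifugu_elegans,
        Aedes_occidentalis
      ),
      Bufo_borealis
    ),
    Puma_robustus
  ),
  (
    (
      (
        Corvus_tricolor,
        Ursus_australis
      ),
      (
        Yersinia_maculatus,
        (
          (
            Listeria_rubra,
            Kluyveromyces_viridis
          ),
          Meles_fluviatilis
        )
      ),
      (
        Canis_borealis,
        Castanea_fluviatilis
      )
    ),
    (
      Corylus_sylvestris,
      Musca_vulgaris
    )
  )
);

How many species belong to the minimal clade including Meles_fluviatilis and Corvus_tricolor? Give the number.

8

The MRCA of Meles_fluviatilis and Corvus_tricolor is the node subtending ((Corvus_tricolor,Ursus_australis),(Yersinia_maculatus,((Listeria_rubra,Kluyveromyces_viridis),Meles_fluviatilis)),(Canis_borealis,Castanea_fluviatilis)).
That clade contains 8 terminal taxa: Canis_borealis, Castanea_fluviatilis, Corvus_tricolor, Kluyveromyces_viridis, Listeria_rubra, Meles_fluviatilis, Ursus_australis, Yersinia_maculatus.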